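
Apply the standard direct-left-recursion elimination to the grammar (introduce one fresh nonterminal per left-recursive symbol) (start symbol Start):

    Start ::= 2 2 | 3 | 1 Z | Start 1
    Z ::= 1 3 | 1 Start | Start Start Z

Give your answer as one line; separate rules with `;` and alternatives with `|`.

Start ::= 2 2 Start1 | 3 Start1 | 1 Z Start1; Z ::= 1 3 | 1 Start | Start Start Z; Start1 ::= 1 Start1 | ε

Directly left-recursive nonterminal: Start.
For Start: α = {1}, β = {2 2, 3, 1 Z}. Rewrite as Start → β Start1 and Start1 → α Start1 | ε.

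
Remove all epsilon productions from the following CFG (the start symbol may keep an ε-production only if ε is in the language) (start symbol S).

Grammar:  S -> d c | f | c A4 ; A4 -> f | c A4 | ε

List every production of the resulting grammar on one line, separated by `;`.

The nullable symbols are {A4}.
ε ∉ L(G), so no ε-production is kept.
Add the nullable-subset variants: S → c A4 gives c A4 | c. A4 → c A4 gives c A4 | c.

S -> d c | f | c A4 | c; A4 -> f | c A4 | c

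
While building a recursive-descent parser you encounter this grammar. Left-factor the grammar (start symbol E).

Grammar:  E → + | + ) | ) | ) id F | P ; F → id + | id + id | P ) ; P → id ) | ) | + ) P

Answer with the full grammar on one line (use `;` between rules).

E → P | + E' | ) E''; F → P ) | id + F'; P → id ) | ) | + ) P; E' → ε | ); E'' → ε | id F; F' → ε | id

E has alternatives sharing prefix '+': factor to E → + E' with E' → ε | ).
E has alternatives sharing prefix ')': factor to E → ) E'' with E'' → ε | id F.
F has alternatives sharing prefix 'id +': factor to F → id + F' with F' → ε | id.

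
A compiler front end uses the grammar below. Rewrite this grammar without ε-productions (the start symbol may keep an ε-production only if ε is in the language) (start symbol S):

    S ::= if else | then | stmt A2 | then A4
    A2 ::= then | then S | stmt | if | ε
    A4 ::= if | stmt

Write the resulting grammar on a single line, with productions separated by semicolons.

Nullable nonterminals: {A2}.
ε ∉ L(G), so no ε-production is kept.
Expand every rule over subsets of its nullable positions: S → stmt A2 gives stmt A2 | stmt.

S ::= if else | then | stmt A2 | stmt | then A4; A2 ::= then | then S | stmt | if; A4 ::= if | stmt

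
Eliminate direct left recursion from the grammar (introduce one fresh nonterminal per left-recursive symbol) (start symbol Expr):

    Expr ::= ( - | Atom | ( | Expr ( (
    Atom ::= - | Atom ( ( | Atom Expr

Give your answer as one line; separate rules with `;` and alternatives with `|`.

Expr, Atom are directly left-recursive.
For Expr: α = {( (}, β = {( -, Atom, (}. Rewrite as Expr → β Expr1 and Expr1 → α Expr1 | ε.
For Atom: α = {( (, Expr}, β = {-}. Rewrite as Atom → β Atom1 and Atom1 → α Atom1 | ε.

Expr ::= ( - Expr1 | Atom Expr1 | ( Expr1; Atom ::= - Atom1; Expr1 ::= ( ( Expr1 | ε; Atom1 ::= ( ( Atom1 | Expr Atom1 | ε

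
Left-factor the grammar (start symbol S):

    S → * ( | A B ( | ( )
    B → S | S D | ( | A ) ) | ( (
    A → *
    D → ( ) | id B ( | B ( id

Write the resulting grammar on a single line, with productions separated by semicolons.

S → * ( | A B ( | ( ); B → A ) ) | S B' | ( B''; A → *; D → ( ) | id B ( | B ( id; B' → ε | D; B'' → ε | (

B has alternatives sharing prefix 'S': factor to B → S B' with B' → ε | D.
B has alternatives sharing prefix '(': factor to B → ( B'' with B'' → ε | (.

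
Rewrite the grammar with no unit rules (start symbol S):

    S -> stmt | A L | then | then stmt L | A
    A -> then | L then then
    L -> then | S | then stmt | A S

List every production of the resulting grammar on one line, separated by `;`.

S -> stmt | A L | then | then stmt L | L then then; A -> then | L then then; L -> then | then stmt | A S | stmt | A L | then stmt L | L then then

Unit pairs: L ⇒* {A, S}; S ⇒* {A}.
For each unit pair (A, B), copy every non-unit production of B to A, then drop all unit productions.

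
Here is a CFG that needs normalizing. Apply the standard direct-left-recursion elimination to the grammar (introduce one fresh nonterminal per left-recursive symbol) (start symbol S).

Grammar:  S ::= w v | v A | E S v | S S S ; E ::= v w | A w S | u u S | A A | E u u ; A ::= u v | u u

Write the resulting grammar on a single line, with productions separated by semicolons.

Left recursion appears on S, E.
For S: α = {S S}, β = {w v, v A, E S v}. Rewrite as S → β S' and S' → α S' | ε.
For E: α = {u u}, β = {v w, A w S, u u S, A A}. Rewrite as E → β E' and E' → α E' | ε.

S ::= w v S' | v A S' | E S v S'; E ::= v w E' | A w S E' | u u S E' | A A E'; A ::= u v | u u; S' ::= S S S' | ε; E' ::= u u E' | ε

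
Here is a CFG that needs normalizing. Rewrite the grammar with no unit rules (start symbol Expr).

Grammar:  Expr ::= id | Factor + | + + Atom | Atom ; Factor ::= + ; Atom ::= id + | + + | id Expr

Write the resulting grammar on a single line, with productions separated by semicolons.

Unit pairs: Expr ⇒* {Atom}.
For every A with A ⇒* B via unit rules, add B's non-unit alternatives to A; then delete every rule of the form X → Y.

Expr ::= id + | + + | id Expr | id | Factor + | + + Atom; Factor ::= +; Atom ::= id + | + + | id Expr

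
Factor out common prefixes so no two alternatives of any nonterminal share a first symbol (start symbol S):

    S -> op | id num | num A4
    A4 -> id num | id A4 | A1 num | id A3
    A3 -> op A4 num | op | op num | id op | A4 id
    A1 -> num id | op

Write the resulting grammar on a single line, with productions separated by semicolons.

A4 has alternatives sharing prefix 'id': factor to A4 → id A4' with A4' → num | A4 | A3.
A3 has alternatives sharing prefix 'op': factor to A3 → op A3' with A3' → A4 num | ε | num.

S -> op | id num | num A4; A4 -> A1 num | id A4'; A3 -> id op | A4 id | op A3'; A1 -> num id | op; A4' -> num | A4 | A3; A3' -> A4 num | ε | num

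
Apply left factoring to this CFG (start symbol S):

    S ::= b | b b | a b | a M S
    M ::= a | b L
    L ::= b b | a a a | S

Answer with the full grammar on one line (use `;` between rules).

S has alternatives sharing prefix 'b': factor to S → b S' with S' → ε | b.
S has alternatives sharing prefix 'a': factor to S → a S'' with S'' → b | M S.

S ::= b S' | a S''; M ::= a | b L; L ::= b b | a a a | S; S' ::= epsilon | b; S'' ::= b | M S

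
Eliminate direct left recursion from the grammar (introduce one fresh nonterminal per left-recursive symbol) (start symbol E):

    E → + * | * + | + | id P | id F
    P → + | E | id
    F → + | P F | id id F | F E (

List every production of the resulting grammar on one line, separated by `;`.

E → + * | * + | + | id P | id F; P → + | E | id; F → + F' | P F F' | id id F F'; F' → E ( F' | ε

Directly left-recursive nonterminal: F.
For F: α = {E (}, β = {+, P F, id id F}. Rewrite as F → β F' and F' → α F' | ε.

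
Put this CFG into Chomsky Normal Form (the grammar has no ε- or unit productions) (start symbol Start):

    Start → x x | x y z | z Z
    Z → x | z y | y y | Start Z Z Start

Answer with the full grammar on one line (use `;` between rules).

Start → X1 X1 | X1 Y1 | X3 Z; Z → x | X3 X2 | X2 X2 | Start Y2; X1 → x; X2 → y; X3 → z; Y1 → X2 X3; Y2 → Z Y3; Y3 → Z Start

Introduce a nonterminal for each terminal appearing in a rule of length ≥ 2: X1 → x, X2 → y, X3 → z.
Binarize each right-hand side of length ≥ 3 by chaining fresh nonterminals (Y1, Y2, …): affected rules were Start → X1 X2 X3; Z → Start Z Z Start.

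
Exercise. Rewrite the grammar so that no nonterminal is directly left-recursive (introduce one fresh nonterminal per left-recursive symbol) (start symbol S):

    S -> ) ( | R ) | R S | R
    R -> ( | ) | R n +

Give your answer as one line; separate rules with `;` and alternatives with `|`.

R is directly left-recursive.
For R: α = {n +}, β = {(, )}. Rewrite as R → β R' and R' → α R' | ε.

S -> ) ( | R ) | R S | R; R -> ( R' | ) R'; R' -> n + R' | ε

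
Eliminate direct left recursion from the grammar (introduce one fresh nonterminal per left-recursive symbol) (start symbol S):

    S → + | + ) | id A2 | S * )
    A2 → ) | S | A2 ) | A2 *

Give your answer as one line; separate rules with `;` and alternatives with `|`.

S → + S' | + ) S' | id A2 S'; A2 → ) A2' | S A2'; S' → * ) S' | ε; A2' → ) A2' | * A2' | ε

Directly left-recursive nonterminals: S, A2.
For S: α = {* )}, β = {+, + ), id A2}. Rewrite as S → β S' and S' → α S' | ε.
For A2: α = {), *}, β = {), S}. Rewrite as A2 → β A2' and A2' → α A2' | ε.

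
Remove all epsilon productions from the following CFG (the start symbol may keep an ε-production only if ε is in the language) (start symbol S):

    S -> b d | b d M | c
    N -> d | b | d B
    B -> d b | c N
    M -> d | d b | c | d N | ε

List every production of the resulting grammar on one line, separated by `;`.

S -> b d | b d M | c; N -> d | b | d B; B -> d b | c N; M -> d | d b | c | d N

Nullable set = {M}.
ε ∉ L(G), so no ε-production is kept.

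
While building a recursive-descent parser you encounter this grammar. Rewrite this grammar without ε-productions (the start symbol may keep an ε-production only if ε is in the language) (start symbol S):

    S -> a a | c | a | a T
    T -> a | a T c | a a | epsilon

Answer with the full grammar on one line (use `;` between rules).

Nullable nonterminals: {T}.
ε ∉ L(G), so no ε-production is kept.
Expand every rule over subsets of its nullable positions: T → a T c gives a T c | a c.

S -> a a | c | a | a T; T -> a | a T c | a c | a a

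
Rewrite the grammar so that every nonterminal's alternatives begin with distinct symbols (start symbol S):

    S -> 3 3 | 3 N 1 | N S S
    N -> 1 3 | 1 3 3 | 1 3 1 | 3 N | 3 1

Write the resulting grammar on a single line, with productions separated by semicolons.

S has alternatives sharing prefix '3': factor to S → 3 S' with S' → 3 | N 1.
N has alternatives sharing prefix '1 3': factor to N → 1 3 N' with N' → ε | 3 | 1.
N has alternatives sharing prefix '3': factor to N → 3 N'' with N'' → N | 1.

S -> N S S | 3 S'; N -> 1 3 N' | 3 N''; S' -> 3 | N 1; N' -> epsilon | 3 | 1; N'' -> N | 1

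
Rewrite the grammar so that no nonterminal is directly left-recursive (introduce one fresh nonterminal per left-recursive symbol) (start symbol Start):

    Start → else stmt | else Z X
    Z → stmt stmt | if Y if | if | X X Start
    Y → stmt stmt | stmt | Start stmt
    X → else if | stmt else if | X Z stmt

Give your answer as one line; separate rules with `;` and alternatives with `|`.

X is directly left-recursive.
For X: α = {Z stmt}, β = {else if, stmt else if}. Rewrite as X → β X1 and X1 → α X1 | ε.

Start → else stmt | else Z X; Z → stmt stmt | if Y if | if | X X Start; Y → stmt stmt | stmt | Start stmt; X → else if X1 | stmt else if X1; X1 → Z stmt X1 | ε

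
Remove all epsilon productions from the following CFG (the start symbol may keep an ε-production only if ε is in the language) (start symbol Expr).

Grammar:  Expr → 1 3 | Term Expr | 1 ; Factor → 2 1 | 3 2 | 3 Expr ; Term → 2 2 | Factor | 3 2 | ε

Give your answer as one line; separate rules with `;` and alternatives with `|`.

Nullable nonterminals: {Term}.
ε ∉ L(G), so no ε-production is kept.

Expr → 1 3 | Term Expr | 1; Factor → 2 1 | 3 2 | 3 Expr; Term → 2 2 | Factor | 3 2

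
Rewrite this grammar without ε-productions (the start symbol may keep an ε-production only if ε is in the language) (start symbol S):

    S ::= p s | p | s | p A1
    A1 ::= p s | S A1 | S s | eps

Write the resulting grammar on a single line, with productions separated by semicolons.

The nullable symbols are {A1}.
ε ∉ L(G), so no ε-production is kept.
Add the nullable-subset variants: A1 → S A1 gives S A1 | S.

S ::= p s | p | s | p A1; A1 ::= p s | S A1 | S | S s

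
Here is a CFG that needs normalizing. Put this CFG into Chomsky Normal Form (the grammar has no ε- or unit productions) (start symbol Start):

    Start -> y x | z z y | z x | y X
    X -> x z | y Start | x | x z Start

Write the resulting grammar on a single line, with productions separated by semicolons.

Introduce a nonterminal for each terminal appearing in a rule of length ≥ 2: X1 → y, X2 → x, X3 → z.
Binarize each right-hand side of length ≥ 3 by chaining fresh nonterminals (Y1, Y2, …): affected rules were Start → X3 X3 X1; X → X2 X3 Start.

Start -> X1 X2 | X3 Y1 | X3 X2 | X1 X; X -> X2 X3 | X1 Start | x | X2 Y2; X1 -> y; X2 -> x; X3 -> z; Y1 -> X3 X1; Y2 -> X3 Start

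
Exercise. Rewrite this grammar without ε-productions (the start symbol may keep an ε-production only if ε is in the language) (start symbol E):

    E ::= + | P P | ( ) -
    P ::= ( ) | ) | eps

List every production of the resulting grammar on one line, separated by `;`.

E ::= + | P P | P | ( ) - | ε; P ::= ( ) | )

The nullable symbols are {E, P}.
ε ∈ L(G) since E is nullable, so keep E → ε.
Expand every rule over subsets of its nullable positions: E → P P gives P P | P.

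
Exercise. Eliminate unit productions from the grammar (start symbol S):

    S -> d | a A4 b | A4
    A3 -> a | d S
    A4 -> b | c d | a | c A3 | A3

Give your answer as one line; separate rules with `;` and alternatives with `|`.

S -> b | c d | a | c A3 | d | a A4 b | d S; A3 -> a | d S; A4 -> b | c d | a | c A3 | d S

Unit pairs: A4 ⇒* {A3}; S ⇒* {A3, A4}.
For each unit pair (A, B), copy every non-unit production of B to A, then drop all unit productions.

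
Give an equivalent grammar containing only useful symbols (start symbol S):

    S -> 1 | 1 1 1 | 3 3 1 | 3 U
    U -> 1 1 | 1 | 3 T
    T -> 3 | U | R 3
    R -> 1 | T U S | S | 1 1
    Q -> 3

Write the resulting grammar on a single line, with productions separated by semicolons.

S -> 1 | 1 1 1 | 3 3 1 | 3 U; U -> 1 1 | 1 | 3 T; T -> 3 | U | R 3; R -> 1 | T U S | S | 1 1

Generating nonterminals: {Q, R, S, T, U}.
Reachable from S after that: {R, S, T, U}.
Removed useless symbols: {Q} and every production mentioning them.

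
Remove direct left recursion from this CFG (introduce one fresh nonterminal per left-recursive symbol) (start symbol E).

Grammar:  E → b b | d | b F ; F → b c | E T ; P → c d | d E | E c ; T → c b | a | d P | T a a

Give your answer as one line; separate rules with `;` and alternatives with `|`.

E → b b | d | b F; F → b c | E T; P → c d | d E | E c; T → c b T' | a T' | d P T'; T' → a a T' | epsilon

Left recursion appears on T.
For T: α = {a a}, β = {c b, a, d P}. Rewrite as T → β T' and T' → α T' | ε.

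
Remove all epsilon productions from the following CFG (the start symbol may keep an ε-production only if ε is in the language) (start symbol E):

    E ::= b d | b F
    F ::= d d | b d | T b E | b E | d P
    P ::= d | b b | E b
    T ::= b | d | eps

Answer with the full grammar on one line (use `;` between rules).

E ::= b d | b F; F ::= d d | b d | T b E | b E | d P; P ::= d | b b | E b; T ::= b | d

Nullable nonterminals: {T}.
ε ∉ L(G), so no ε-production is kept.
Expand every rule over subsets of its nullable positions: F → T b E gives T b E | b E.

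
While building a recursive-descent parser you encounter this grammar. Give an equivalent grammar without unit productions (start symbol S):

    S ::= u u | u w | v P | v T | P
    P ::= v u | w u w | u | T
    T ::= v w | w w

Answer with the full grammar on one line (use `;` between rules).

S ::= u u | u w | v P | v T | v u | w u w | u | v w | w w; P ::= v u | w u w | u | v w | w w; T ::= v w | w w

Unit pairs: P ⇒* {T}; S ⇒* {P, T}.
For each unit pair (A, B), copy every non-unit production of B to A, then drop all unit productions.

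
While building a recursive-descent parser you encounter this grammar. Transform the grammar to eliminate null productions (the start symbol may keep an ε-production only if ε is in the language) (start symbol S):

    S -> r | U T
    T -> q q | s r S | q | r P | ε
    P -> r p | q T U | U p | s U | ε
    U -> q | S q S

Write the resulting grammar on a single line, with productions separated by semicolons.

Nullable nonterminals: {P, T}.
ε ∉ L(G), so no ε-production is kept.
Expand every rule over subsets of its nullable positions: S → U T gives U T | U. T → r P gives r P | r. P → q T U gives q T U | q U.

S -> r | U T | U; T -> q q | s r S | q | r P | r; P -> r p | q T U | q U | U p | s U; U -> q | S q S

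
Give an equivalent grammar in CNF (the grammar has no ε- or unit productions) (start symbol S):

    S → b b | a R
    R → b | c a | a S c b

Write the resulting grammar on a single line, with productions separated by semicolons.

Introduce a nonterminal for each terminal appearing in a rule of length ≥ 2: X1 → b, X2 → a, X3 → c.
Binarize each right-hand side of length ≥ 3 by chaining fresh nonterminals (Y1, Y2, …): affected rules were R → X2 S X3 X1.

S → X1 X1 | X2 R; R → b | X3 X2 | X2 Y1; X1 → b; X2 → a; X3 → c; Y1 → S Y2; Y2 → X3 X1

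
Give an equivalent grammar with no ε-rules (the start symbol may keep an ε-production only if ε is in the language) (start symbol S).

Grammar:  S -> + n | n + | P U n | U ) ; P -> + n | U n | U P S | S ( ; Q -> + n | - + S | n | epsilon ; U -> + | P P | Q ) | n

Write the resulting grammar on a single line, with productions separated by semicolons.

Nullable set = {Q}.
ε ∉ L(G), so no ε-production is kept.
Expand every rule over subsets of its nullable positions: U → Q ) gives Q ) | ).

S -> + n | n + | P U n | U ); P -> + n | U n | U P S | S (; Q -> + n | - + S | n; U -> + | P P | Q ) | ) | n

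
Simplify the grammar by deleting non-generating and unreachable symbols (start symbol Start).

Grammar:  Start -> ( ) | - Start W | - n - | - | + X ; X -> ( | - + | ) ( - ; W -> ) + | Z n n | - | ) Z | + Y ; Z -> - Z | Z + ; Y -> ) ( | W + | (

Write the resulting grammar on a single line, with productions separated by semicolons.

Generating nonterminals: {Start, W, X, Y}.
Reachable from Start after that: {Start, W, X, Y}.
Removed useless symbols: {Z} and every production mentioning them.

Start -> ( ) | - Start W | - n - | - | + X; X -> ( | - + | ) ( -; W -> ) + | - | + Y; Y -> ) ( | W + | (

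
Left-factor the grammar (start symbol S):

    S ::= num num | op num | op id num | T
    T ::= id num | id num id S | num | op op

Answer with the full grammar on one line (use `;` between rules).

S has alternatives sharing prefix 'op': factor to S → op S' with S' → num | id num.
T has alternatives sharing prefix 'id num': factor to T → id num T' with T' → ε | id S.

S ::= num num | T | op S'; T ::= num | op op | id num T'; S' ::= num | id num; T' ::= ε | id S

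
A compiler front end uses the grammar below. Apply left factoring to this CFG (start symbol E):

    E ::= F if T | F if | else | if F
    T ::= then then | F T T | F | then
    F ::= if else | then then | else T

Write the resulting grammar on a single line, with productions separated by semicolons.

E has alternatives sharing prefix 'F if': factor to E → F if E' with E' → T | ε.
T has alternatives sharing prefix 'then': factor to T → then T' with T' → then | ε.
T has alternatives sharing prefix 'F': factor to T → F T'' with T'' → T T | ε.

E ::= else | if F | F if E'; T ::= then T' | F T''; F ::= if else | then then | else T; E' ::= T | ε; T' ::= then | ε; T'' ::= T T | ε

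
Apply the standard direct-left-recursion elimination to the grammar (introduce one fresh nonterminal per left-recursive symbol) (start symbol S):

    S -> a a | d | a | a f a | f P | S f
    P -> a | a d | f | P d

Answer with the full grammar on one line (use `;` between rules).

S -> a a S' | d S' | a S' | a f a S' | f P S'; P -> a P' | a d P' | f P'; S' -> f S' | ε; P' -> d P' | ε

Directly left-recursive nonterminals: S, P.
For S: α = {f}, β = {a a, d, a, a f a, f P}. Rewrite as S → β S' and S' → α S' | ε.
For P: α = {d}, β = {a, a d, f}. Rewrite as P → β P' and P' → α P' | ε.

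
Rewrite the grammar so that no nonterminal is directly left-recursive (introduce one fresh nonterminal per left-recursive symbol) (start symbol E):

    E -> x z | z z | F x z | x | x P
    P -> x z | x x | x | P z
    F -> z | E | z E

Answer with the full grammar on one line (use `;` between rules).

P is directly left-recursive.
For P: α = {z}, β = {x z, x x, x}. Rewrite as P → β P' and P' → α P' | ε.

E -> x z | z z | F x z | x | x P; P -> x z P' | x x P' | x P'; F -> z | E | z E; P' -> z P' | ε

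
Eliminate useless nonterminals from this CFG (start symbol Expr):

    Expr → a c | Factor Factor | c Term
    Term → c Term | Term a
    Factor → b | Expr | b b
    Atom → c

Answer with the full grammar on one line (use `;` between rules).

Generating nonterminals: {Atom, Expr, Factor}.
Reachable from Expr after that: {Expr, Factor}.
Removed useless symbols: {Atom, Term} and every production mentioning them.

Expr → a c | Factor Factor; Factor → b | Expr | b b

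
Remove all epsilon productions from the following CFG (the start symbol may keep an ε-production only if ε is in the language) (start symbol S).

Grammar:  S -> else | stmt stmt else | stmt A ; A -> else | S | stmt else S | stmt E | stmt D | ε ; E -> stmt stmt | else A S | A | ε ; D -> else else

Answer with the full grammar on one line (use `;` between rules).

S -> else | stmt stmt else | stmt A | stmt; A -> else | S | stmt else S | stmt E | stmt | stmt D; E -> stmt stmt | else A S | else S | A; D -> else else

The nullable symbols are {A, E}.
ε ∉ L(G), so no ε-production is kept.
Expand every rule over subsets of its nullable positions: S → stmt A gives stmt A | stmt. A → stmt E gives stmt E | stmt. E → else A S gives else A S | else S.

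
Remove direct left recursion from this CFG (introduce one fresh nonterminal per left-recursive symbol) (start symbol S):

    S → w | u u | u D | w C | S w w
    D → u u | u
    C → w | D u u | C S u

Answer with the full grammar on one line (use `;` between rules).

Directly left-recursive nonterminals: S, C.
For S: α = {w w}, β = {w, u u, u D, w C}. Rewrite as S → β S' and S' → α S' | ε.
For C: α = {S u}, β = {w, D u u}. Rewrite as C → β C' and C' → α C' | ε.

S → w S' | u u S' | u D S' | w C S'; D → u u | u; C → w C' | D u u C'; S' → w w S' | eps; C' → S u C' | eps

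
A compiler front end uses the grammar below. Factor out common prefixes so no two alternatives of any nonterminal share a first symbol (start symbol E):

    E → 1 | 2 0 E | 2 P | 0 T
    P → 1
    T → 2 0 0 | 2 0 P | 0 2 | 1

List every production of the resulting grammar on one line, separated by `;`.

E has alternatives sharing prefix '2': factor to E → 2 E' with E' → 0 E | P.
T has alternatives sharing prefix '2 0': factor to T → 2 0 T' with T' → 0 | P.

E → 1 | 0 T | 2 E'; P → 1; T → 0 2 | 1 | 2 0 T'; E' → 0 E | P; T' → 0 | P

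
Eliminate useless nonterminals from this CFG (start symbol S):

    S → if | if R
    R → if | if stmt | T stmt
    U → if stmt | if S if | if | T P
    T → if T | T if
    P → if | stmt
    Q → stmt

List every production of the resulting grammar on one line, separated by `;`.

Generating nonterminals: {P, Q, R, S, U}.
Reachable from S after that: {R, S}.
Removed useless symbols: {P, Q, T, U} and every production mentioning them.

S → if | if R; R → if | if stmt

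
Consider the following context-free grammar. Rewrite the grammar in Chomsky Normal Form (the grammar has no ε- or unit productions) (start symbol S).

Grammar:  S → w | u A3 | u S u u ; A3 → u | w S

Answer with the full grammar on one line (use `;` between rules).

S → w | X1 A3 | X1 Y1; A3 → u | X2 S; X1 → u; X2 → w; Y1 → S Y2; Y2 → X1 X1

Introduce a nonterminal for each terminal appearing in a rule of length ≥ 2: X1 → u, X2 → w.
Binarize each right-hand side of length ≥ 3 by chaining fresh nonterminals (Y1, Y2, …): affected rules were S → X1 S X1 X1.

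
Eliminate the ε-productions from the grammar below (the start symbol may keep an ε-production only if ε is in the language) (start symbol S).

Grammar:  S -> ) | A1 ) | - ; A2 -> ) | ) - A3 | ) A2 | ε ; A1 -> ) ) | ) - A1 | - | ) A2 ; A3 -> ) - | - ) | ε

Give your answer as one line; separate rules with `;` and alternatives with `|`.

Nullable set = {A2, A3}.
ε ∉ L(G), so no ε-production is kept.
Add the nullable-subset variants: A2 → ) - A3 gives ) - A3 | ) -. A1 → ) A2 gives ) A2 | ).

S -> ) | A1 ) | -; A2 -> ) | ) - A3 | ) - | ) A2; A1 -> ) ) | ) - A1 | - | ) A2 | ); A3 -> ) - | - )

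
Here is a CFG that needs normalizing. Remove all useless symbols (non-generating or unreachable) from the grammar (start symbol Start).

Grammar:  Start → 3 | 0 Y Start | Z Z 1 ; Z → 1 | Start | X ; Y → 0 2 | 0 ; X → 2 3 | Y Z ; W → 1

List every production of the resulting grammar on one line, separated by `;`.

Generating nonterminals: {Start, W, X, Y, Z}.
Reachable from Start after that: {Start, X, Y, Z}.
Removed useless symbols: {W} and every production mentioning them.

Start → 3 | 0 Y Start | Z Z 1; Z → 1 | Start | X; Y → 0 2 | 0; X → 2 3 | Y Z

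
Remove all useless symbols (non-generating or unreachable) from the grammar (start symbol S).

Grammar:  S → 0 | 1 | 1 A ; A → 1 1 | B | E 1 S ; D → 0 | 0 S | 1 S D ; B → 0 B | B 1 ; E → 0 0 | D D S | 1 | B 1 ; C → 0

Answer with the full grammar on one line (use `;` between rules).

S → 0 | 1 | 1 A; A → 1 1 | E 1 S; D → 0 | 0 S | 1 S D; E → 0 0 | D D S | 1

Generating nonterminals: {A, C, D, E, S}.
Reachable from S after that: {A, D, E, S}.
Removed useless symbols: {B, C} and every production mentioning them.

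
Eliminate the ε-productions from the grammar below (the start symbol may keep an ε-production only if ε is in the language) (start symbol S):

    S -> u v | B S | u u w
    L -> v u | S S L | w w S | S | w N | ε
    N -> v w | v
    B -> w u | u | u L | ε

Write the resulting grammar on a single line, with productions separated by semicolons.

Nullable nonterminals: {B, L}.
ε ∉ L(G), so no ε-production is kept.
Add the nullable-subset variants: L → S S L gives S S L | S S.

S -> u v | B S | u u w; L -> v u | S S L | S S | w w S | S | w N; N -> v w | v; B -> w u | u | u L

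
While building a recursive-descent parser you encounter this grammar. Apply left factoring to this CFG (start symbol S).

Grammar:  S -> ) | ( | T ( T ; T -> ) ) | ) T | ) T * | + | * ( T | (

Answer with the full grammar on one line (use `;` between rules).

T has alternatives sharing prefix ')': factor to T → ) T' with T' → ) | T | T *.
T' has alternatives sharing prefix 'T': factor to T' → T T'' with T'' → ε | *.

S -> ) | ( | T ( T; T -> + | * ( T | ( | ) T'; T' -> ) | T T''; T'' -> ε | *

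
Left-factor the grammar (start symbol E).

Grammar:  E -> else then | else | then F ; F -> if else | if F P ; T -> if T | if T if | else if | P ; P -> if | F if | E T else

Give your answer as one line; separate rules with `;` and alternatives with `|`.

E has alternatives sharing prefix 'else': factor to E → else E' with E' → then | ε.
F has alternatives sharing prefix 'if': factor to F → if F' with F' → else | F P.
T has alternatives sharing prefix 'if T': factor to T → if T T' with T' → ε | if.

E -> then F | else E'; F -> if F'; T -> else if | P | if T T'; P -> if | F if | E T else; E' -> then | ε; F' -> else | F P; T' -> ε | if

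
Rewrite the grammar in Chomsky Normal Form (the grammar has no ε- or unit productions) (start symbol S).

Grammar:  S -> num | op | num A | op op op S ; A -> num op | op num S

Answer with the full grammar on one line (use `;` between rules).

S -> num | op | X1 A | X2 Y1; A -> X1 X2 | X2 Y3; X1 -> num; X2 -> op; Y1 -> X2 Y2; Y2 -> X2 S; Y3 -> X1 S

Introduce a nonterminal for each terminal appearing in a rule of length ≥ 2: X1 → num, X2 → op.
Binarize each right-hand side of length ≥ 3 by chaining fresh nonterminals (Y1, Y2, …): affected rules were S → X2 X2 X2 S; A → X2 X1 S.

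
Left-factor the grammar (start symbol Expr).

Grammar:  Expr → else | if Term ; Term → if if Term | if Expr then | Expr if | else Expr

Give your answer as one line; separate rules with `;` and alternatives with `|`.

Expr → else | if Term; Term → Expr if | else Expr | if Term1; Term1 → if Term | Expr then

Term has alternatives sharing prefix 'if': factor to Term → if Term1 with Term1 → if Term | Expr then.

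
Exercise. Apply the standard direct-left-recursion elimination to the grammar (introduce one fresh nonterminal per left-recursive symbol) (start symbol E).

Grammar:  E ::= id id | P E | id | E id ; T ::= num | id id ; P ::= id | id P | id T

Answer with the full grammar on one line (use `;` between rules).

E ::= id id E' | P E E' | id E'; T ::= num | id id; P ::= id | id P | id T; E' ::= id E' | ε

Left recursion appears on E.
For E: α = {id}, β = {id id, P E, id}. Rewrite as E → β E' and E' → α E' | ε.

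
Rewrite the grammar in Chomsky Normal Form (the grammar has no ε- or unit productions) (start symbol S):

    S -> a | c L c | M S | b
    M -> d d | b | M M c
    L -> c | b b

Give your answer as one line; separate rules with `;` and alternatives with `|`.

Introduce a nonterminal for each terminal appearing in a rule of length ≥ 2: X1 → c, X2 → d, X3 → b.
Binarize each right-hand side of length ≥ 3 by chaining fresh nonterminals (Y1, Y2, …): affected rules were S → X1 L X1; M → M M X1.

S -> a | X1 Y1 | M S | b; M -> X2 X2 | b | M Y2; L -> c | X3 X3; X1 -> c; X2 -> d; X3 -> b; Y1 -> L X1; Y2 -> M X1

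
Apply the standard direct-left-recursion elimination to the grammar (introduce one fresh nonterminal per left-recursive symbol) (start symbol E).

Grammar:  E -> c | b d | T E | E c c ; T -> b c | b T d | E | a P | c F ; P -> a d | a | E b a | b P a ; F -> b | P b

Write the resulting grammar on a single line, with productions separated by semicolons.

E is directly left-recursive.
For E: α = {c c}, β = {c, b d, T E}. Rewrite as E → β E' and E' → α E' | ε.

E -> c E' | b d E' | T E E'; T -> b c | b T d | E | a P | c F; P -> a d | a | E b a | b P a; F -> b | P b; E' -> c c E' | ε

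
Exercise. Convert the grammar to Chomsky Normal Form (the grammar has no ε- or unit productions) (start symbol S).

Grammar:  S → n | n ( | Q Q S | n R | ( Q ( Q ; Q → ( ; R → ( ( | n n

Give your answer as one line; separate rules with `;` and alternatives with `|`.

Introduce a nonterminal for each terminal appearing in a rule of length ≥ 2: X1 → n, X2 → (.
Binarize each right-hand side of length ≥ 3 by chaining fresh nonterminals (Y1, Y2, …): affected rules were S → Q Q S; S → X2 Q X2 Q.

S → n | X1 X2 | Q Y1 | X1 R | X2 Y2; Q → (; R → X2 X2 | X1 X1; X1 → n; X2 → (; Y1 → Q S; Y2 → Q Y3; Y3 → X2 Q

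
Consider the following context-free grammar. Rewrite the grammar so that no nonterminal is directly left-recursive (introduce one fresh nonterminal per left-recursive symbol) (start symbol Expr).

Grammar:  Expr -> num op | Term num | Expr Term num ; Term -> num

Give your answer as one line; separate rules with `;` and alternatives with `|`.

Expr is directly left-recursive.
For Expr: α = {Term num}, β = {num op, Term num}. Rewrite as Expr → β Expr1 and Expr1 → α Expr1 | ε.

Expr -> num op Expr1 | Term num Expr1; Term -> num; Expr1 -> Term num Expr1 | ε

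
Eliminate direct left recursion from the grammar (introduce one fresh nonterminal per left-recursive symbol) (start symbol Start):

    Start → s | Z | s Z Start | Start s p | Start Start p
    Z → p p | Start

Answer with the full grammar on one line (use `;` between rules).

Start → s Start1 | Z Start1 | s Z Start Start1; Z → p p | Start; Start1 → s p Start1 | Start p Start1 | eps

Start is directly left-recursive.
For Start: α = {s p, Start p}, β = {s, Z, s Z Start}. Rewrite as Start → β Start1 and Start1 → α Start1 | ε.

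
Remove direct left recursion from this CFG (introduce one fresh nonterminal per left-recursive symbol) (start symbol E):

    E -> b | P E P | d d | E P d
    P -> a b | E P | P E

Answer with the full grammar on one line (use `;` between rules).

Left recursion appears on E, P.
For E: α = {P d}, β = {b, P E P, d d}. Rewrite as E → β E' and E' → α E' | ε.
For P: α = {E}, β = {a b, E P}. Rewrite as P → β P' and P' → α P' | ε.

E -> b E' | P E P E' | d d E'; P -> a b P' | E P P'; E' -> P d E' | ε; P' -> E P' | ε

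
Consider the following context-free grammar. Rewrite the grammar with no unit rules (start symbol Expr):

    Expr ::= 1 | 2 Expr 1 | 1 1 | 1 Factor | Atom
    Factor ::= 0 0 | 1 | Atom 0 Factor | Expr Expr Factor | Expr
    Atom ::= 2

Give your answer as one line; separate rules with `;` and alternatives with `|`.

Unit pairs: Expr ⇒* {Atom}; Factor ⇒* {Atom, Expr}.
Replace each nonterminal's rules with the union of the non-unit rules of every nonterminal it unit-derives.

Expr ::= 2 | 1 | 2 Expr 1 | 1 1 | 1 Factor; Factor ::= 2 | 0 0 | 1 | Atom 0 Factor | Expr Expr Factor | 2 Expr 1 | 1 1 | 1 Factor; Atom ::= 2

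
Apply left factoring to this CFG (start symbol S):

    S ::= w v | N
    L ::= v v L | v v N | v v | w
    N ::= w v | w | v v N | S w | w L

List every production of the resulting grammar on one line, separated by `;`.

S ::= w v | N; L ::= w | v v L'; N ::= v v N | S w | w N'; L' ::= L | N | eps; N' ::= v | eps | L

L has alternatives sharing prefix 'v v': factor to L → v v L' with L' → L | N | ε.
N has alternatives sharing prefix 'w': factor to N → w N' with N' → v | ε | L.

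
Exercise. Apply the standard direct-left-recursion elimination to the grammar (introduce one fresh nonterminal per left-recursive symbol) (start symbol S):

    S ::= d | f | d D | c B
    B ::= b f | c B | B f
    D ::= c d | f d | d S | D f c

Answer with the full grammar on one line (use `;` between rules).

B, D are directly left-recursive.
For B: α = {f}, β = {b f, c B}. Rewrite as B → β B' and B' → α B' | ε.
For D: α = {f c}, β = {c d, f d, d S}. Rewrite as D → β D' and D' → α D' | ε.

S ::= d | f | d D | c B; B ::= b f B' | c B B'; D ::= c d D' | f d D' | d S D'; B' ::= f B' | ε; D' ::= f c D' | ε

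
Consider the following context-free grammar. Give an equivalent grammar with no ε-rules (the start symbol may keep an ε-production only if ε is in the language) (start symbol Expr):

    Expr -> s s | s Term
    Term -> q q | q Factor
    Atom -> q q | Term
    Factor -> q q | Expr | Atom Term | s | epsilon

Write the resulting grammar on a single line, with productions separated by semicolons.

The nullable symbols are {Factor}.
ε ∉ L(G), so no ε-production is kept.
For each production, add variants omitting each subset of nullable occurrences: Term → q Factor gives q Factor | q.

Expr -> s s | s Term; Term -> q q | q Factor | q; Atom -> q q | Term; Factor -> q q | Expr | Atom Term | s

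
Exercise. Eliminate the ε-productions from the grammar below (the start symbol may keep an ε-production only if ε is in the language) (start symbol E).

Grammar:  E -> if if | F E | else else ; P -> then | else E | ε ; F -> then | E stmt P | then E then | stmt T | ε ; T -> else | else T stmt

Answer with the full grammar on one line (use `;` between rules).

E -> if if | F E | else else; P -> then | else E; F -> then | E stmt P | E stmt | then E then | stmt T; T -> else | else T stmt

Nullable nonterminals: {F, P}.
ε ∉ L(G), so no ε-production is kept.
Add the nullable-subset variants: F → E stmt P gives E stmt P | E stmt.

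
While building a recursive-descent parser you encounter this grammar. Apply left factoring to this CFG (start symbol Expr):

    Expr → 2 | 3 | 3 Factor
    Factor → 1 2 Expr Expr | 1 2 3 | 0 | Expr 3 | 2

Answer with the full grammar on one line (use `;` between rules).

Expr → 2 | 3 Expr1; Factor → 0 | Expr 3 | 2 | 1 2 Factor1; Expr1 → ε | Factor; Factor1 → Expr Expr | 3

Expr has alternatives sharing prefix '3': factor to Expr → 3 Expr1 with Expr1 → ε | Factor.
Factor has alternatives sharing prefix '1 2': factor to Factor → 1 2 Factor1 with Factor1 → Expr Expr | 3.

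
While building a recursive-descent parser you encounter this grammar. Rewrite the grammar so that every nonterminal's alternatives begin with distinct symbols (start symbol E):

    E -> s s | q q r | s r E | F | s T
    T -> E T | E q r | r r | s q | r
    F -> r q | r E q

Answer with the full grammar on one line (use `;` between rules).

E -> q q r | F | s E'; T -> s q | E T' | r T''; F -> r F'; E' -> s | r E | T; T' -> T | q r; T'' -> r | ε; F' -> q | E q

E has alternatives sharing prefix 's': factor to E → s E' with E' → s | r E | T.
T has alternatives sharing prefix 'E': factor to T → E T' with T' → T | q r.
T has alternatives sharing prefix 'r': factor to T → r T'' with T'' → r | ε.
F has alternatives sharing prefix 'r': factor to F → r F' with F' → q | E q.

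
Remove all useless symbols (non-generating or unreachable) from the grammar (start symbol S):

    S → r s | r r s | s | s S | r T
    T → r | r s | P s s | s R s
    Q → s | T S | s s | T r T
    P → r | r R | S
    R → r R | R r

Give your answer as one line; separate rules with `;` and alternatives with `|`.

S → r s | r r s | s | s S | r T; T → r | r s | P s s; P → r | S

Generating nonterminals: {P, Q, S, T}.
Reachable from S after that: {P, S, T}.
Removed useless symbols: {Q, R} and every production mentioning them.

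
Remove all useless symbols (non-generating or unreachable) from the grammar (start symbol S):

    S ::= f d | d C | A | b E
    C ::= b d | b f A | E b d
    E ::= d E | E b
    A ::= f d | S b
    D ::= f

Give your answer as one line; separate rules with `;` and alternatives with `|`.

S ::= f d | d C | A; C ::= b d | b f A; A ::= f d | S b

Generating nonterminals: {A, C, D, S}.
Reachable from S after that: {A, C, S}.
Removed useless symbols: {D, E} and every production mentioning them.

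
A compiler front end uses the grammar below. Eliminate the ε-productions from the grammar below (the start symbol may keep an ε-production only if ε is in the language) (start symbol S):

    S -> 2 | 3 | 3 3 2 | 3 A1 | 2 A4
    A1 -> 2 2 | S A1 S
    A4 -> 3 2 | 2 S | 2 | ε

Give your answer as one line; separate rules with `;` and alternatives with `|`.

S -> 2 | 3 | 3 3 2 | 3 A1 | 2 A4; A1 -> 2 2 | S A1 S; A4 -> 3 2 | 2 S | 2

Nullable set = {A4}.
ε ∉ L(G), so no ε-production is kept.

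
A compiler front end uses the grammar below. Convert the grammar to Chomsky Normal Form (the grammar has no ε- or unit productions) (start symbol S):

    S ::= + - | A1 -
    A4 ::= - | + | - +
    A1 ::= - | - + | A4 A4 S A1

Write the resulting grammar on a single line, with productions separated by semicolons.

S ::= X1 X2 | A1 X2; A4 ::= - | + | X2 X1; A1 ::= - | X2 X1 | A4 Y1; X1 ::= +; X2 ::= -; Y1 ::= A4 Y2; Y2 ::= S A1

Introduce a nonterminal for each terminal appearing in a rule of length ≥ 2: X1 → +, X2 → -.
Binarize each right-hand side of length ≥ 3 by chaining fresh nonterminals (Y1, Y2, …): affected rules were A1 → A4 A4 S A1.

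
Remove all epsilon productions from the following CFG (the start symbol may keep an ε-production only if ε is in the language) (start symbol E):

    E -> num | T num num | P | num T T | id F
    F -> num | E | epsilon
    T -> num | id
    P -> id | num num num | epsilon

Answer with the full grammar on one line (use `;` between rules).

E -> num | T num num | P | num T T | id F | id | epsilon; F -> num | E; T -> num | id; P -> id | num num num

Nullable set = {E, F, P}.
ε ∈ L(G) since E is nullable, so keep E → ε.
Expand every rule over subsets of its nullable positions: E → id F gives id F | id.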